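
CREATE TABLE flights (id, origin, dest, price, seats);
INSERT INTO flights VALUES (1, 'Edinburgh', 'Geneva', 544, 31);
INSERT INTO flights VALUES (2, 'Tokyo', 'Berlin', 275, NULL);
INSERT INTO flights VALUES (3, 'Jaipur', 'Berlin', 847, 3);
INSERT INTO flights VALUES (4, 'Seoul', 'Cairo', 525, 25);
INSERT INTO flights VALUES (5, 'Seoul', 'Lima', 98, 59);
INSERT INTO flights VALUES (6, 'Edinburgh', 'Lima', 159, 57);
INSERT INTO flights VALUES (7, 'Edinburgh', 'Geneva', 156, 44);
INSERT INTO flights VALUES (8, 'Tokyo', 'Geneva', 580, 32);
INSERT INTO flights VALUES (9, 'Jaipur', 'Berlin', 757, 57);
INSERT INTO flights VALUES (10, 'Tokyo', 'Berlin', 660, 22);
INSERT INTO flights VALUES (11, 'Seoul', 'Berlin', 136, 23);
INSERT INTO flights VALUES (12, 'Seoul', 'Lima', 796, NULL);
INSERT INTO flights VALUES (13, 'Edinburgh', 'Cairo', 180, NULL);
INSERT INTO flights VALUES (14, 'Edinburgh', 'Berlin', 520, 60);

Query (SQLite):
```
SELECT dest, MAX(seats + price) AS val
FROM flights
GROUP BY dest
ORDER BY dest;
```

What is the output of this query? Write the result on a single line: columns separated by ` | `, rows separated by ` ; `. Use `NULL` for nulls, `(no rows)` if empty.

For each row compute seats + price.
Group by dest; take MAX of the expression per group.
  Berlin: ids {2, 3, 9, 10, 11, 14} → MAX(seats + price)=850
  Cairo: ids {4, 13} → MAX(seats + price)=550
  Geneva: ids {1, 7, 8} → MAX(seats + price)=612
  Lima: ids {5, 6, 12} → MAX(seats + price)=216

Berlin | 850 ; Cairo | 550 ; Geneva | 612 ; Lima | 216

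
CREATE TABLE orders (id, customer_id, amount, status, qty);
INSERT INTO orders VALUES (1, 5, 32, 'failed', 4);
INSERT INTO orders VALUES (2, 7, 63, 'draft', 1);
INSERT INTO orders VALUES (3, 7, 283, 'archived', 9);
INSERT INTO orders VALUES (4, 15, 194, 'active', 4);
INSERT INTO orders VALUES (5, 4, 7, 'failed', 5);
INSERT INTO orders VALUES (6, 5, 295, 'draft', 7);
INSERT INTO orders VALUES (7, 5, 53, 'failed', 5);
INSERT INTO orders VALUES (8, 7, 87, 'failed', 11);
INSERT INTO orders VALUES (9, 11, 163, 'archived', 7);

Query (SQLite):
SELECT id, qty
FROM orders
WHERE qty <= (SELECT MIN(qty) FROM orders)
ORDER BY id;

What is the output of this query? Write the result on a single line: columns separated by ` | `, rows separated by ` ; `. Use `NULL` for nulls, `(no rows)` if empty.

2 | 1

Scalar subquery: MIN(qty) over all orders rows = 1.
Keep rows where qty <= that value.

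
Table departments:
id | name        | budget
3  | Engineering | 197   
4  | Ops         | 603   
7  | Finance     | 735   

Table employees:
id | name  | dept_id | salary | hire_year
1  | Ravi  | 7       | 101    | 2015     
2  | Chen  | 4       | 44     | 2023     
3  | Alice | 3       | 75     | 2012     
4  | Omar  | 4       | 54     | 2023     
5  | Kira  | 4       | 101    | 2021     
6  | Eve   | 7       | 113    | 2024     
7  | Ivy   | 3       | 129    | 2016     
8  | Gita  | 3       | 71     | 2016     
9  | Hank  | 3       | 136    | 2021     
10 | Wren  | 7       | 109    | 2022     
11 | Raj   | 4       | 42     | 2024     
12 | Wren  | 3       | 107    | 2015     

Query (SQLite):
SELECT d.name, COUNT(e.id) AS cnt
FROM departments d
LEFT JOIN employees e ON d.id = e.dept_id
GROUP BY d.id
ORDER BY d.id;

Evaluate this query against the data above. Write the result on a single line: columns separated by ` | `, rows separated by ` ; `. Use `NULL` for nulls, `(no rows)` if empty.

LEFT JOIN keeps every departments row; unmatched ones get NULL for employees columns.
Group by departments.id and compute COUNT(e.id). COUNT(col) of an all-NULL group is 0.
  3: ids {3, 7, 8, 9, 12} → COUNT(e.id)=5
  4: ids {2, 4, 5, 11} → COUNT(e.id)=4
  7: ids {1, 6, 10} → COUNT(e.id)=3

Engineering | 5 ; Ops | 4 ; Finance | 3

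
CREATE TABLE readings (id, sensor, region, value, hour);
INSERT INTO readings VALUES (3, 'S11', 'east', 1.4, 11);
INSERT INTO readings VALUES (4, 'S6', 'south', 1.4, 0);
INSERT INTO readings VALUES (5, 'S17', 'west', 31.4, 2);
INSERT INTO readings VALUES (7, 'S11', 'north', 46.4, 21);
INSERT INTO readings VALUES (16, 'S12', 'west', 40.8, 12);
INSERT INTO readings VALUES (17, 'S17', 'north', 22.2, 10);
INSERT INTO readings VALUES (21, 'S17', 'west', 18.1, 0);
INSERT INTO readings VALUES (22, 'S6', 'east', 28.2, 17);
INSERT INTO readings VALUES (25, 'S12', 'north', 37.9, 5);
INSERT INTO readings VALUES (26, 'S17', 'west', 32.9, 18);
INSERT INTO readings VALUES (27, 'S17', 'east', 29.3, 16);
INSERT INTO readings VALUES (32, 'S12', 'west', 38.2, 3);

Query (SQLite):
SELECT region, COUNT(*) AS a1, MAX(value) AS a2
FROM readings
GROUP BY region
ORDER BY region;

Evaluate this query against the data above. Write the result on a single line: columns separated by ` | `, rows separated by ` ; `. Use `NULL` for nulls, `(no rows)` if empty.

east | 3 | 29.3 ; north | 3 | 46.4 ; south | 1 | 1.4 ; west | 5 | 40.8

Group readings by region.
Per group compute: COUNT(*), MAX(value).
  east: ids {3, 22, 27} → COUNT(*)=3, MAX(value)=29.3
  north: ids {7, 17, 25} → COUNT(*)=3, MAX(value)=46.4
  south: ids {4} → COUNT(*)=1, MAX(value)=1.4
  west: ids {5, 16, 21, 26, 32} → COUNT(*)=5, MAX(value)=40.8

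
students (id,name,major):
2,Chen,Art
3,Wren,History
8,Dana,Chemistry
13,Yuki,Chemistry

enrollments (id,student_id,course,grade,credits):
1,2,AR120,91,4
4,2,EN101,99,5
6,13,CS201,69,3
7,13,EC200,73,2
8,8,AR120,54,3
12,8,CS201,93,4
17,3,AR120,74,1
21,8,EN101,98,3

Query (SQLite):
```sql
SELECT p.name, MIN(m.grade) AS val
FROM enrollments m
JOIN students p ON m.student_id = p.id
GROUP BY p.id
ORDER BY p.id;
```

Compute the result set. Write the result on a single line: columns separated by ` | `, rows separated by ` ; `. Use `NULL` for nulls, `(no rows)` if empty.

Join each enrollments row to its students via student_id.
Group joined rows by students.id; compute MIN(m.grade) per group.
  2: ids {1, 4} → MIN(m.grade)=91
  3: ids {17} → MIN(m.grade)=74
  8: ids {8, 12, 21} → MIN(m.grade)=54
  13: ids {6, 7} → MIN(m.grade)=69

Chen | 91 ; Wren | 74 ; Dana | 54 ; Yuki | 69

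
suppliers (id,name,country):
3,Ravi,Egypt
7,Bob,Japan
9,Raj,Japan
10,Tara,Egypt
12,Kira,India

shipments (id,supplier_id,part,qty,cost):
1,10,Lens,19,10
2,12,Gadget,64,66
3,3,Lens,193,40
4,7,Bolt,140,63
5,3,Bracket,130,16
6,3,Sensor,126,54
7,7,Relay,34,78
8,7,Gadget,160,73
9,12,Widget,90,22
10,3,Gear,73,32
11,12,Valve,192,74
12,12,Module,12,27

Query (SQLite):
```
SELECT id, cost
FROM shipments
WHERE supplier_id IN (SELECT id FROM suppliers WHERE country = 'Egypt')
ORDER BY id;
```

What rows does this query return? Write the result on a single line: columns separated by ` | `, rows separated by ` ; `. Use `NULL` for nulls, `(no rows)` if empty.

1 | 10 ; 3 | 40 ; 5 | 16 ; 6 | 54 ; 10 | 32

Inner query: suppliers.id where country = 'Egypt'.
Outer: keep shipments rows whose supplier_id is in that set.
Inner query → {3, 10}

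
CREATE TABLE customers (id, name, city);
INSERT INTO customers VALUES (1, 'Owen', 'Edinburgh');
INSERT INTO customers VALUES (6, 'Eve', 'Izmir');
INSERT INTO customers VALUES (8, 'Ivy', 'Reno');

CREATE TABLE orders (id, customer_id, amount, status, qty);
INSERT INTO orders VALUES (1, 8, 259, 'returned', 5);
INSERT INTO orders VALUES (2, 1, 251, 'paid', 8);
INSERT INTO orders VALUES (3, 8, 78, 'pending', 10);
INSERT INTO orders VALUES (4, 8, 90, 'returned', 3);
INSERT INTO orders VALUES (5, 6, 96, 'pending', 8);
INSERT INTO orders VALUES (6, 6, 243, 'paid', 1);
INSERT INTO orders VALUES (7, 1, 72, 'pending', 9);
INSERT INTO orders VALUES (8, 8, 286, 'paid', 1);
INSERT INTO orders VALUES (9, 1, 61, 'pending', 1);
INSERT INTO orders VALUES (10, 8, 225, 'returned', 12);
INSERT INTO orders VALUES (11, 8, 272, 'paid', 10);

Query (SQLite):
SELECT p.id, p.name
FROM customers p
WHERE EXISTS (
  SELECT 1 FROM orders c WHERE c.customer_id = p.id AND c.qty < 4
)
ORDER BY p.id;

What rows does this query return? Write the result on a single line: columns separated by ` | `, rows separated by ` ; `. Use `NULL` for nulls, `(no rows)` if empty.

1 | Owen ; 6 | Eve ; 8 | Ivy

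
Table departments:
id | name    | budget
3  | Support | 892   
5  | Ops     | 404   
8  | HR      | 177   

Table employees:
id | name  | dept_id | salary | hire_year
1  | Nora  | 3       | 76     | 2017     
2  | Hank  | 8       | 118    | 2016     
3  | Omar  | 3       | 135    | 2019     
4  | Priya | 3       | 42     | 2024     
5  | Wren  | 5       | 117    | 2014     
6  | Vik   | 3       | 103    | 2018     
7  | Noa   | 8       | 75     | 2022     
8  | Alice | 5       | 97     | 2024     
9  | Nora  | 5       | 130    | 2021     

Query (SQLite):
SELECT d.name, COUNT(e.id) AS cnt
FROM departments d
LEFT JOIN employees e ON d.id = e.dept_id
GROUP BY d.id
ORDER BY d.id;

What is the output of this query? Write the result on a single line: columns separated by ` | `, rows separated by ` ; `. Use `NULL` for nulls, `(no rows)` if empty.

LEFT JOIN keeps every departments row; unmatched ones get NULL for employees columns.
Group by departments.id and compute COUNT(e.id). COUNT(col) of an all-NULL group is 0.
  3: ids {1, 3, 4, 6} → COUNT(e.id)=4
  5: ids {5, 8, 9} → COUNT(e.id)=3
  8: ids {2, 7} → COUNT(e.id)=2

Support | 4 ; Ops | 3 ; HR | 2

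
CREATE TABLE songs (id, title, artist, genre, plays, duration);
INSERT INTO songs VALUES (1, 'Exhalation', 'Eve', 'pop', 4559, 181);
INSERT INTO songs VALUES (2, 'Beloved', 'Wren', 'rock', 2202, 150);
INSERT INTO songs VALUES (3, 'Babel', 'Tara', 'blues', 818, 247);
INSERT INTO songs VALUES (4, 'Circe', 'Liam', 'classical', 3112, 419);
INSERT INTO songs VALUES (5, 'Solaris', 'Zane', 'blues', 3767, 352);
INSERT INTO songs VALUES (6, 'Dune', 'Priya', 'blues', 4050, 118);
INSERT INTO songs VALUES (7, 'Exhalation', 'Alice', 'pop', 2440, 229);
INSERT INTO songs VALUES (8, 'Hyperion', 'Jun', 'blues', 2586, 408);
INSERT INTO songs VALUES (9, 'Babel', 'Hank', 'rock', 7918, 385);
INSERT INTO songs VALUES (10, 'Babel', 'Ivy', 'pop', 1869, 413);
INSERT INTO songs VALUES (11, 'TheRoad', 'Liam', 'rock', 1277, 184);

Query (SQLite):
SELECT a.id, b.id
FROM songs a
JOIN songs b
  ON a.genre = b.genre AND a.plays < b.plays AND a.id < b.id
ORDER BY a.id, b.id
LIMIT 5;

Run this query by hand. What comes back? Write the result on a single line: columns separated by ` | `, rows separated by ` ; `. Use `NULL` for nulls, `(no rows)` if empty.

Pairs (a,b) with same genre, a.plays < b.plays, a.id < b.id.
genre groups: blues:{3,5,6,8} classical:{4} pop:{1,7,10} rock:{2,9,11}
Ordered by (a.id, b.id); first 5.

2 | 9 ; 3 | 5 ; 3 | 6 ; 3 | 8 ; 5 | 6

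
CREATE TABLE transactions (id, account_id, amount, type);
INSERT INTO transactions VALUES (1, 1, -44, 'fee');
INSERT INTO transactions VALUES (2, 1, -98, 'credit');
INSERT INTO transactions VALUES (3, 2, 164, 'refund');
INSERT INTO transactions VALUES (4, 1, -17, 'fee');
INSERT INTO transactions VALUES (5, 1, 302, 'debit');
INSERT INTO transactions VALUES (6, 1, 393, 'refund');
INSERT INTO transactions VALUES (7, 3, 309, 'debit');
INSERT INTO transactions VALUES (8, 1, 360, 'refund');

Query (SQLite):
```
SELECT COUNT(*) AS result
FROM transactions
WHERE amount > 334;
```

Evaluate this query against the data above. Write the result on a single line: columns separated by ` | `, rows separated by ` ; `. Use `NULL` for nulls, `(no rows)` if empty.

2

Rows where amount > 334 → amount values: [393, 360].
COUNT(*) counts rows → 2.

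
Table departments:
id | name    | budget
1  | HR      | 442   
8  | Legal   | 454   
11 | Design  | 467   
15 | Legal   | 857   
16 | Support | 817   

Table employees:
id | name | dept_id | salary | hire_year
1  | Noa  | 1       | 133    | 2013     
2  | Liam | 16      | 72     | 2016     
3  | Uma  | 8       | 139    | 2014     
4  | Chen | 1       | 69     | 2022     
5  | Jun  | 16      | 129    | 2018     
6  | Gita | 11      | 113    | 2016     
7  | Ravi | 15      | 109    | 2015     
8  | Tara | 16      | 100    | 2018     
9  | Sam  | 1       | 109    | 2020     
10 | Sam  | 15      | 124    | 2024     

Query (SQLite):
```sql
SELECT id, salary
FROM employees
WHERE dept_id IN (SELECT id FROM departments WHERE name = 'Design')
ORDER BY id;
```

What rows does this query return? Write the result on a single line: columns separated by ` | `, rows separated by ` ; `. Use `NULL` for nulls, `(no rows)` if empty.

6 | 113

Inner query: departments.id where name = 'Design'.
Outer: keep employees rows whose dept_id is in that set.
Inner query → {11}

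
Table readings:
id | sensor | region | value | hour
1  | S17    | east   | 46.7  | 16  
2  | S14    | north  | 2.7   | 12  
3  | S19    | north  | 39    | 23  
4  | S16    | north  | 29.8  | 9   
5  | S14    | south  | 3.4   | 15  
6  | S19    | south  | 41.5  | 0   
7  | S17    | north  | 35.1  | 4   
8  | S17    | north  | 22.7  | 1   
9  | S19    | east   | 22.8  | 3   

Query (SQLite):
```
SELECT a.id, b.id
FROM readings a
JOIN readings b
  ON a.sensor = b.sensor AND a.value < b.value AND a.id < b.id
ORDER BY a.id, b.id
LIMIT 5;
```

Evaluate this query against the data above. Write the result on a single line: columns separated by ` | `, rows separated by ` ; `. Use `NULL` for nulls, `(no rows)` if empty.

Pairs (a,b) with same sensor, a.value < b.value, a.id < b.id.
sensor groups: S14:{2,5} S16:{4} S17:{1,7,8} S19:{3,6,9}
Ordered by (a.id, b.id); first 5.

2 | 5 ; 3 | 6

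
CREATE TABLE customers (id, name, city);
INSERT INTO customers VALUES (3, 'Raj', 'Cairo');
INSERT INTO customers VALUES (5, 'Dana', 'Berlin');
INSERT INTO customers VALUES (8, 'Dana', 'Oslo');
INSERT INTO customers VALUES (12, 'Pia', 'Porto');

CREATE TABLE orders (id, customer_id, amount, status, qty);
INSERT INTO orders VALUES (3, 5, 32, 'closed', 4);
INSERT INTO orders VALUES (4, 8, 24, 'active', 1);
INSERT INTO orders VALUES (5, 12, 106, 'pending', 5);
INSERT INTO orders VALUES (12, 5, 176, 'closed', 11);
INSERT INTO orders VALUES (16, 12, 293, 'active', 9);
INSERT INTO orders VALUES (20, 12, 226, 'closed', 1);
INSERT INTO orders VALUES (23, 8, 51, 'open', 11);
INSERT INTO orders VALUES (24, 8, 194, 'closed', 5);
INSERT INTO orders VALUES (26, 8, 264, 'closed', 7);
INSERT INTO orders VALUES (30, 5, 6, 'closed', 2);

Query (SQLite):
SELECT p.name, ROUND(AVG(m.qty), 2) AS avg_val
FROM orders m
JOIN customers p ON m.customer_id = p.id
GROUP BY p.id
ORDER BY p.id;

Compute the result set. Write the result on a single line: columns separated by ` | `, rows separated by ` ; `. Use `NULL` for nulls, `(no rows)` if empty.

Join each orders row to its customers via customer_id.
Group joined rows by customers.id; compute ROUND(AVG(m.qty), 2) per group.
  5: ids {3, 12, 30} → ROUND(AVG(m.qty), 2)=5.67
  8: ids {4, 23, 24, 26} → ROUND(AVG(m.qty), 2)=6
  12: ids {5, 16, 20} → ROUND(AVG(m.qty), 2)=5

Dana | 5.67 ; Dana | 6 ; Pia | 5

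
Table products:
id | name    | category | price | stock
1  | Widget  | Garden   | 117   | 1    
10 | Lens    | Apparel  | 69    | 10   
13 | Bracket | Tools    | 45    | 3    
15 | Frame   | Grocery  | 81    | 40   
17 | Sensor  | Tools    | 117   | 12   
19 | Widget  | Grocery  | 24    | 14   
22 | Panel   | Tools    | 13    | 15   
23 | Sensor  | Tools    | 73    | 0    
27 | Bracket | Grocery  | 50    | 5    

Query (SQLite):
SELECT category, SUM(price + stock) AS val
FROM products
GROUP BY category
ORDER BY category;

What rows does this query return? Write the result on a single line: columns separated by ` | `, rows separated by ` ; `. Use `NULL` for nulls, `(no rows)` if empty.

For each row compute price + stock.
Group by category; take SUM of the expression per group.
  Apparel: ids {10} → SUM(price + stock)=79
  Garden: ids {1} → SUM(price + stock)=118
  Grocery: ids {15, 19, 27} → SUM(price + stock)=214
  Tools: ids {13, 17, 22, 23} → SUM(price + stock)=278

Apparel | 79 ; Garden | 118 ; Grocery | 214 ; Tools | 278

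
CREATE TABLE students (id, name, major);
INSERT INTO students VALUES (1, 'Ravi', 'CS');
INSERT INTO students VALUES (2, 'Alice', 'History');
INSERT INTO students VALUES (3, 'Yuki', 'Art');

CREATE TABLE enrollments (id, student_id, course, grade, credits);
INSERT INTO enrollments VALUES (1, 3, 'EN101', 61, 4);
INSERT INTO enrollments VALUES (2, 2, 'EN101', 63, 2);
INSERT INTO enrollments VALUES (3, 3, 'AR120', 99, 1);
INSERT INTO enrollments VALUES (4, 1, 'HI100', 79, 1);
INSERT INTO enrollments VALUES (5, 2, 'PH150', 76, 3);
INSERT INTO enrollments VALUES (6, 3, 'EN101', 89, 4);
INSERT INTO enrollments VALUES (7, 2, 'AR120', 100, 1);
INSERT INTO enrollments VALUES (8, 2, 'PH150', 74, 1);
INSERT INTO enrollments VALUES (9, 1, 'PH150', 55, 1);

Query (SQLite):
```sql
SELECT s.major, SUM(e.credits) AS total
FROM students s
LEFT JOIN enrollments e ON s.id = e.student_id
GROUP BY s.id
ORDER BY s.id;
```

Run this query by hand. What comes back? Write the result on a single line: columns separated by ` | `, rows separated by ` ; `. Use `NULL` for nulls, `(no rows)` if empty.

CS | 2 ; History | 7 ; Art | 9

LEFT JOIN keeps every students row; unmatched ones get NULL for enrollments columns.
Group by students.id and compute SUM(e.credits). SUM over an all-NULL group is NULL.
  1: ids {4, 9} → SUM(e.credits)=2
  2: ids {2, 5, 7, 8} → SUM(e.credits)=7
  3: ids {1, 3, 6} → SUM(e.credits)=9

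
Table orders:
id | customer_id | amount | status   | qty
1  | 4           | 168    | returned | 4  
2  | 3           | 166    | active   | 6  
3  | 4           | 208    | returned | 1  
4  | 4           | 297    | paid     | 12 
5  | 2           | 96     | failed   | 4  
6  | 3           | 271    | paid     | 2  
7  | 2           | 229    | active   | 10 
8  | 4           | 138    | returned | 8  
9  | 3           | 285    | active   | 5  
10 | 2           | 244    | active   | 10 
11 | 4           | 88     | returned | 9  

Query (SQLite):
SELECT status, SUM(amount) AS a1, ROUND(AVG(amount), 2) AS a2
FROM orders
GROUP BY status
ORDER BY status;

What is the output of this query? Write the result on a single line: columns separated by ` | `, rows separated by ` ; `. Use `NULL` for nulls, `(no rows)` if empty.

active | 924 | 231 ; failed | 96 | 96 ; paid | 568 | 284 ; returned | 602 | 150.5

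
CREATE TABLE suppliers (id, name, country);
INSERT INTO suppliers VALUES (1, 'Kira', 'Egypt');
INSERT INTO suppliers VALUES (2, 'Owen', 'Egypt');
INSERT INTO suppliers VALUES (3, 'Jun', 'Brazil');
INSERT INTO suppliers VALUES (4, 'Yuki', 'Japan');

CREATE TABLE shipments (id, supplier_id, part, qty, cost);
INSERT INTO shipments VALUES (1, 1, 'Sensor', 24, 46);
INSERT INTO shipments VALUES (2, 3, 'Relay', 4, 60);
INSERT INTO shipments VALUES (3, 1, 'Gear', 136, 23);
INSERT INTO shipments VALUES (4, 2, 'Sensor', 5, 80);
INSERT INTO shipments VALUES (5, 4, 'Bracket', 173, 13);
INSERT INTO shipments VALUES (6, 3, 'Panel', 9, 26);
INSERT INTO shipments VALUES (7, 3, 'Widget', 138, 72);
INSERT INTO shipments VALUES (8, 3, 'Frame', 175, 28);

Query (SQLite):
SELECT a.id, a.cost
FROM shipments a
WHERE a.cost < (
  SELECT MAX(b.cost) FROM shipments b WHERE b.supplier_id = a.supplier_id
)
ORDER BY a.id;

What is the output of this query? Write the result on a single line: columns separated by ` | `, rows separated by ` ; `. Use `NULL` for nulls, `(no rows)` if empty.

2 | 60 ; 3 | 23 ; 6 | 26 ; 8 | 28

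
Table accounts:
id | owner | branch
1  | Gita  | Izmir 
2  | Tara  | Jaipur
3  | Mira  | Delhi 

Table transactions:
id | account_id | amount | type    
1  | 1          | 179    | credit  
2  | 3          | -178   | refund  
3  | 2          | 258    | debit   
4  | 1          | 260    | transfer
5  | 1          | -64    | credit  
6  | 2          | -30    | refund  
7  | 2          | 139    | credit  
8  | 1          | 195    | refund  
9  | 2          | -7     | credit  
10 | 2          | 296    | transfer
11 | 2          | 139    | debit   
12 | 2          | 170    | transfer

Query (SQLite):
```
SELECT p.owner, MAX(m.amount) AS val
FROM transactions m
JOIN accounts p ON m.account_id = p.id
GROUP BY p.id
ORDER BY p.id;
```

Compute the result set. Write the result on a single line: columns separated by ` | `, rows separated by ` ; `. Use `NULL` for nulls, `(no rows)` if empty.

Gita | 260 ; Tara | 296 ; Mira | -178

Join each transactions row to its accounts via account_id.
Group joined rows by accounts.id; compute MAX(m.amount) per group.
  1: ids {1, 4, 5, 8} → MAX(m.amount)=260
  2: ids {3, 6, 7, 9, 10, 11, 12} → MAX(m.amount)=296
  3: ids {2} → MAX(m.amount)=-178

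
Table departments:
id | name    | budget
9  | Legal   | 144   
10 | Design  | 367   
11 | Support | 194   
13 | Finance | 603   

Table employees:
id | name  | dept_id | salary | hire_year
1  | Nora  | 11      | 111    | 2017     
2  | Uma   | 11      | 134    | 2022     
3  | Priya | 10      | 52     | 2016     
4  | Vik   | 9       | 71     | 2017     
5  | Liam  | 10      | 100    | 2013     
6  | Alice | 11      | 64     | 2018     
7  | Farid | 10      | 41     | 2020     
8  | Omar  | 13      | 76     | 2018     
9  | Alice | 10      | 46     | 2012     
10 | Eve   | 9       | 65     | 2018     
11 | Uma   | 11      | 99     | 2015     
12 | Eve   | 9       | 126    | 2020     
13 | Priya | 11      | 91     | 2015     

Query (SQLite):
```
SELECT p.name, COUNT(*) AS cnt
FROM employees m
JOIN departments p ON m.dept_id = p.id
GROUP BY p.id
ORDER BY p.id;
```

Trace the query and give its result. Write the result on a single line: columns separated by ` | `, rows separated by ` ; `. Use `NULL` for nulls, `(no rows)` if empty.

Join each employees row to its departments via dept_id.
Group joined rows by departments.id; compute COUNT(*) per group.
  9: ids {4, 10, 12} → COUNT(*)=3
  10: ids {3, 5, 7, 9} → COUNT(*)=4
  11: ids {1, 2, 6, 11, 13} → COUNT(*)=5
  13: ids {8} → COUNT(*)=1

Legal | 3 ; Design | 4 ; Support | 5 ; Finance | 1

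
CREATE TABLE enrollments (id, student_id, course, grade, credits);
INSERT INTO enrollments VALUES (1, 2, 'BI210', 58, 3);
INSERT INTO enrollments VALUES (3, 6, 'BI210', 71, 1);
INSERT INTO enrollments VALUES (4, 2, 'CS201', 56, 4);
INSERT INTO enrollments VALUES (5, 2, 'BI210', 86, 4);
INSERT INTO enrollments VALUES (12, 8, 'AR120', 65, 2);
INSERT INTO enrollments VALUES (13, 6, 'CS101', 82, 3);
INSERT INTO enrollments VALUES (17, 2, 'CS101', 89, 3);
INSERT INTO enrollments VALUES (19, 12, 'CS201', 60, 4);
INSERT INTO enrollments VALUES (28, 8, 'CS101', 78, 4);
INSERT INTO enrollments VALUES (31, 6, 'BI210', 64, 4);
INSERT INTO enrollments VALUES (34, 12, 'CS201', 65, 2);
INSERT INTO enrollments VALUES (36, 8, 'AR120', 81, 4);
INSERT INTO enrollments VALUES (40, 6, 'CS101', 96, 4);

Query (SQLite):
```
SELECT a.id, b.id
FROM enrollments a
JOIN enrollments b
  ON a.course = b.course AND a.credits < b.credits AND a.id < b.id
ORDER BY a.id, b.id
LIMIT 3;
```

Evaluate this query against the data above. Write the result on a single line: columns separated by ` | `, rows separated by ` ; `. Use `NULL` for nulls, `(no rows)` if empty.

Pairs (a,b) with same course, a.credits < b.credits, a.id < b.id.
course groups: AR120:{12,36} BI210:{1,3,5,31} CS101:{13,17,28,40} CS201:{4,19,34}
Ordered by (a.id, b.id); first 3.

1 | 5 ; 1 | 31 ; 3 | 5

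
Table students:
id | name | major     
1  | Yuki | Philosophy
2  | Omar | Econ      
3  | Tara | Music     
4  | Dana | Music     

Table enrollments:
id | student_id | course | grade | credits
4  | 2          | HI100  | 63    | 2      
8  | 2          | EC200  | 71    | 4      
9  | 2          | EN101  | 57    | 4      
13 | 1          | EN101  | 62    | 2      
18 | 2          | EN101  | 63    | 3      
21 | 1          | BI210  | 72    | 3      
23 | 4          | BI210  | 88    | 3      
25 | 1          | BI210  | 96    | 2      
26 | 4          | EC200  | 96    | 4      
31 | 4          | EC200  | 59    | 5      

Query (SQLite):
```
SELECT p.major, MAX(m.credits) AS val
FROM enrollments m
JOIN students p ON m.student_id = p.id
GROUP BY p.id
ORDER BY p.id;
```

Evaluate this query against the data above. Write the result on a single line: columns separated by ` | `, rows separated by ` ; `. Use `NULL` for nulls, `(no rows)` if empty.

Philosophy | 3 ; Econ | 4 ; Music | 5

Join each enrollments row to its students via student_id.
Group joined rows by students.id; compute MAX(m.credits) per group.
  1: ids {13, 21, 25} → MAX(m.credits)=3
  2: ids {4, 8, 9, 18} → MAX(m.credits)=4
  4: ids {23, 26, 31} → MAX(m.credits)=5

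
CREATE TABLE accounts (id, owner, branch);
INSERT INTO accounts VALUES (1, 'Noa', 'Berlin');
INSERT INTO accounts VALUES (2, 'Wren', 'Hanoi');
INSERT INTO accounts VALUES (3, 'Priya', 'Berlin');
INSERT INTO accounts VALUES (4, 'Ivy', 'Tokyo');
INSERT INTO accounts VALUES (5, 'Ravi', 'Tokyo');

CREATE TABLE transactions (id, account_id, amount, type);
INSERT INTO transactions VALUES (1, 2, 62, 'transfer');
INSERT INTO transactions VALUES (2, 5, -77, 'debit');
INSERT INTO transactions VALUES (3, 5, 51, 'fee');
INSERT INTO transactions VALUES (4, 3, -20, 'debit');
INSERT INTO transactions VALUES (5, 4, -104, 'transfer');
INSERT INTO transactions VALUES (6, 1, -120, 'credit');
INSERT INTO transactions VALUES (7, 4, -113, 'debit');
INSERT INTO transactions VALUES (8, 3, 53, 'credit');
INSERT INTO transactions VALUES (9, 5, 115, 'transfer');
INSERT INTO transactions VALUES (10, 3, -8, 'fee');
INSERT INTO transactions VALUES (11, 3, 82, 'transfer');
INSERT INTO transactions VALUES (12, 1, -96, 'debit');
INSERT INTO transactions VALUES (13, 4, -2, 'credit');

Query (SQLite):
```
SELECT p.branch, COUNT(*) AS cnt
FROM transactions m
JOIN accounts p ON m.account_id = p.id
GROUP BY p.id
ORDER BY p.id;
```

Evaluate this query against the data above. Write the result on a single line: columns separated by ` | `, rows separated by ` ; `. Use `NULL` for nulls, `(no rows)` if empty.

Berlin | 2 ; Hanoi | 1 ; Berlin | 4 ; Tokyo | 3 ; Tokyo | 3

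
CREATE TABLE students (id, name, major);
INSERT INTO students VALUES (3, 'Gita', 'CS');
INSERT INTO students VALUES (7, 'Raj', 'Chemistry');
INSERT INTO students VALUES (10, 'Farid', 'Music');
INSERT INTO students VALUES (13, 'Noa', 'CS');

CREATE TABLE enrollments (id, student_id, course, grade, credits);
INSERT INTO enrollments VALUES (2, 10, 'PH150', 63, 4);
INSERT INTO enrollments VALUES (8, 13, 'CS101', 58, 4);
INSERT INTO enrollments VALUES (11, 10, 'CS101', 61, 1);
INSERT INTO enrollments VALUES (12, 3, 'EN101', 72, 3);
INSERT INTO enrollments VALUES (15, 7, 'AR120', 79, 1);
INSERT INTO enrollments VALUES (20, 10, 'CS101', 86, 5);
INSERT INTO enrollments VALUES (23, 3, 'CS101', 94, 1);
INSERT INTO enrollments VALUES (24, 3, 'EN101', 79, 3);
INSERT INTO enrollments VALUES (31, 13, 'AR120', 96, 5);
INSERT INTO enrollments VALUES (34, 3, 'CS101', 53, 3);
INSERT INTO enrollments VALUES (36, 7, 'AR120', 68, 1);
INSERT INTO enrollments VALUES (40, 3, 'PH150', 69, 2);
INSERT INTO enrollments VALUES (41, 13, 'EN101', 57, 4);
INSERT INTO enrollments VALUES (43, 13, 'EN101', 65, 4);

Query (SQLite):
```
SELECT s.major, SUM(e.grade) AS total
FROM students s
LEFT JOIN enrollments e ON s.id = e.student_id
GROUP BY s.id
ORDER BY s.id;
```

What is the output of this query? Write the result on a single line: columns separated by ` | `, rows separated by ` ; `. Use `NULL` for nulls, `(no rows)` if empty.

CS | 367 ; Chemistry | 147 ; Music | 210 ; CS | 276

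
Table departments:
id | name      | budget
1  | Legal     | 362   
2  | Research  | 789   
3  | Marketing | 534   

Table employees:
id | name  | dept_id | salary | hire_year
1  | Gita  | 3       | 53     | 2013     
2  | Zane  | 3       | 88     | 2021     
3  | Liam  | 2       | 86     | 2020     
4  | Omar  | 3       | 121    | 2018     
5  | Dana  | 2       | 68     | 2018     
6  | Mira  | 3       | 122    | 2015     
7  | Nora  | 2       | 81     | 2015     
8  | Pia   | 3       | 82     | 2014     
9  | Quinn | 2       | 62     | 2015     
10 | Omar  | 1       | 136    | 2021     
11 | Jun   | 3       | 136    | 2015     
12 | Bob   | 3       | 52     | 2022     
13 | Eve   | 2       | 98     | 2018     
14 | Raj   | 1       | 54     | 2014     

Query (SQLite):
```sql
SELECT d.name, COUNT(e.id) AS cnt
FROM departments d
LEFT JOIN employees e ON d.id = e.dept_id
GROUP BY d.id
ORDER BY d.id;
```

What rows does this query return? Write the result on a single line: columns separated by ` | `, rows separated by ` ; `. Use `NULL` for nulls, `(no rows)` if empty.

LEFT JOIN keeps every departments row; unmatched ones get NULL for employees columns.
Group by departments.id and compute COUNT(e.id). COUNT(col) of an all-NULL group is 0.
  1: ids {10, 14} → COUNT(e.id)=2
  2: ids {3, 5, 7, 9, 13} → COUNT(e.id)=5
  3: ids {1, 2, 4, 6, 8, 11, 12} → COUNT(e.id)=7

Legal | 2 ; Research | 5 ; Marketing | 7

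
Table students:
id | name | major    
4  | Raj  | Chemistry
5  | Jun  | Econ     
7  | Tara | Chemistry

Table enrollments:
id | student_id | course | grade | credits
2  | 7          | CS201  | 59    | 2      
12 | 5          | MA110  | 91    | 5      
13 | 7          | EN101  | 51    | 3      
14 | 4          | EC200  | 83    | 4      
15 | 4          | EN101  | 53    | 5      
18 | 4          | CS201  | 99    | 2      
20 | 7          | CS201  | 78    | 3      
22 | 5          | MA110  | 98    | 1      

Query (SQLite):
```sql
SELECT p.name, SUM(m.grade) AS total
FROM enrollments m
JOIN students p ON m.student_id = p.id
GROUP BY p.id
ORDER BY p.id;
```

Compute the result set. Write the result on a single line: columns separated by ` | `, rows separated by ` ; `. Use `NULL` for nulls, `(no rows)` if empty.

Join each enrollments row to its students via student_id.
Group joined rows by students.id; compute SUM(m.grade) per group.
  4: ids {14, 15, 18} → SUM(m.grade)=235
  5: ids {12, 22} → SUM(m.grade)=189
  7: ids {2, 13, 20} → SUM(m.grade)=188

Raj | 235 ; Jun | 189 ; Tara | 188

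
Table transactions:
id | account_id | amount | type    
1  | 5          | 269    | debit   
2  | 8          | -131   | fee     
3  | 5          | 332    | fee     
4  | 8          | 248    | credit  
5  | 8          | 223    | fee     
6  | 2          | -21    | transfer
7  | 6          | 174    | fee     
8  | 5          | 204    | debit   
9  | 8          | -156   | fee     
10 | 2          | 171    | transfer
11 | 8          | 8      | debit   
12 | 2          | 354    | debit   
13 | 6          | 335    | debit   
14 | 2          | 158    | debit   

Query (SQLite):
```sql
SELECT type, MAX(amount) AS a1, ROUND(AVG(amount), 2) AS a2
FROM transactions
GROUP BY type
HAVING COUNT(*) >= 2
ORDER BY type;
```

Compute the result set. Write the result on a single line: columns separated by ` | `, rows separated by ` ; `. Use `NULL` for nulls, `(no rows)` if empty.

Group transactions by type.
Per group compute: MAX(amount), ROUND(AVG(amount), 2).
HAVING: drop groups with fewer than 2 rows.
  credit: ids {4} → MAX(amount)=248, ROUND(AVG(amount), 2)=248
  debit: ids {1, 8, 11, 12, 13, 14} → MAX(amount)=354, ROUND(AVG(amount), 2)=221.33
  fee: ids {2, 3, 5, 7, 9} → MAX(amount)=332, ROUND(AVG(amount), 2)=88.4
  transfer: ids {6, 10} → MAX(amount)=171, ROUND(AVG(amount), 2)=75

debit | 354 | 221.33 ; fee | 332 | 88.4 ; transfer | 171 | 75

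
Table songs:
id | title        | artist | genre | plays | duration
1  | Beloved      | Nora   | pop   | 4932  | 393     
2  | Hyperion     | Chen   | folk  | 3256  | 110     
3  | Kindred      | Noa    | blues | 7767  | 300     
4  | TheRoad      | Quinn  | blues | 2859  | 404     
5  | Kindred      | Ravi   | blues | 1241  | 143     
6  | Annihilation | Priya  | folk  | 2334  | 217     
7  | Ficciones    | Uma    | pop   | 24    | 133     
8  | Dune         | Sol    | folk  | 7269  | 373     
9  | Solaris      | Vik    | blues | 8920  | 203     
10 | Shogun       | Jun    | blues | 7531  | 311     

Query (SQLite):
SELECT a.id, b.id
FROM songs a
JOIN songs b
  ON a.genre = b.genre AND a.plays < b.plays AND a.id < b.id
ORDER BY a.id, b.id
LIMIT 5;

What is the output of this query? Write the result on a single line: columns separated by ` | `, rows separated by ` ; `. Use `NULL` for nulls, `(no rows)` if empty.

2 | 8 ; 3 | 9 ; 4 | 9 ; 4 | 10 ; 5 | 9

Pairs (a,b) with same genre, a.plays < b.plays, a.id < b.id.
genre groups: blues:{3,4,5,9,10} folk:{2,6,8} pop:{1,7}
Ordered by (a.id, b.id); first 5.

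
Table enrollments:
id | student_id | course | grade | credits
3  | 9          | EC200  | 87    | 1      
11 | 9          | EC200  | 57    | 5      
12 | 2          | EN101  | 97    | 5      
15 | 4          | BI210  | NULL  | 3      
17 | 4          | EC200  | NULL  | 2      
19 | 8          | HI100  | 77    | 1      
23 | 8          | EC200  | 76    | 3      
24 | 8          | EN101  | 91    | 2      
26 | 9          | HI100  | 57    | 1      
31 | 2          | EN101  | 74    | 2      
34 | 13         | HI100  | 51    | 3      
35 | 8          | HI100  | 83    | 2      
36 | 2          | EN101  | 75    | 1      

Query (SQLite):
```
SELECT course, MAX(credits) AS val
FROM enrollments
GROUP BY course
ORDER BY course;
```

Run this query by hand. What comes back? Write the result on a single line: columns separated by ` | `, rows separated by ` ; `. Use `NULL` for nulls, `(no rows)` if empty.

BI210 | 3 ; EC200 | 5 ; EN101 | 5 ; HI100 | 3

Partition enrollments by course; compute MAX(credits) within each group.
  BI210: ids {15} → MAX(credits)=3
  EC200: ids {3, 11, 17, 23} → MAX(credits)=5
  EN101: ids {12, 24, 31, 36} → MAX(credits)=5
  HI100: ids {19, 26, 34, 35} → MAX(credits)=3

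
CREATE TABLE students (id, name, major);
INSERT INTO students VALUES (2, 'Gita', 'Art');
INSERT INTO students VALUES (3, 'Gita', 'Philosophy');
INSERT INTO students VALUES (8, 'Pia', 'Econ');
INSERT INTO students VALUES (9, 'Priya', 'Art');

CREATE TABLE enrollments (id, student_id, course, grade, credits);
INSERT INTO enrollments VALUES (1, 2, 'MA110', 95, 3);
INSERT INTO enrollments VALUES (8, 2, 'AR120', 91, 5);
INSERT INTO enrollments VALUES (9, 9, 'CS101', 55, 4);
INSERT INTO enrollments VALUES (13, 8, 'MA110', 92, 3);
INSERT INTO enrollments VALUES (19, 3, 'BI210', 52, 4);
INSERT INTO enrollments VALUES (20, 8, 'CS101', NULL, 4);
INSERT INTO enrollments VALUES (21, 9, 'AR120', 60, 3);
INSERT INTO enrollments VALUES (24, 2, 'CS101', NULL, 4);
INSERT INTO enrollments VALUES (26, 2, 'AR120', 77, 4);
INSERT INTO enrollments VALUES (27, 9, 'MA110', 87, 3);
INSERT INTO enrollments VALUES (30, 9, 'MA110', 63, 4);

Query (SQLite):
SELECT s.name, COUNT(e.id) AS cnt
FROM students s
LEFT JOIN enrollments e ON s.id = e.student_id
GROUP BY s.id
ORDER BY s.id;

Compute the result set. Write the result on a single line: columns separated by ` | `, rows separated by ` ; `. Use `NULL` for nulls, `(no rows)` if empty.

Gita | 4 ; Gita | 1 ; Pia | 2 ; Priya | 4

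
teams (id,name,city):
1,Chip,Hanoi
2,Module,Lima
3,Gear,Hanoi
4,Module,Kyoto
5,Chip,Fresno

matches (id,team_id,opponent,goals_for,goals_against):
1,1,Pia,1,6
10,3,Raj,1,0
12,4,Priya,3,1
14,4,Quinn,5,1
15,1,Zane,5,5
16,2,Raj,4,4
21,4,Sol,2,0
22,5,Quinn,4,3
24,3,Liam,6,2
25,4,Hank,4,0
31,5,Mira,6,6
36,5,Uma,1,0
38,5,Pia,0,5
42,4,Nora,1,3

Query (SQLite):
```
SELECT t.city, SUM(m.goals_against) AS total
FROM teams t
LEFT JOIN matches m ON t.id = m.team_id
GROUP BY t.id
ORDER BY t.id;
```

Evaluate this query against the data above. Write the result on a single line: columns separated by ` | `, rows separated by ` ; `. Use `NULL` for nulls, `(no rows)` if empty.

Hanoi | 11 ; Lima | 4 ; Hanoi | 2 ; Kyoto | 5 ; Fresno | 14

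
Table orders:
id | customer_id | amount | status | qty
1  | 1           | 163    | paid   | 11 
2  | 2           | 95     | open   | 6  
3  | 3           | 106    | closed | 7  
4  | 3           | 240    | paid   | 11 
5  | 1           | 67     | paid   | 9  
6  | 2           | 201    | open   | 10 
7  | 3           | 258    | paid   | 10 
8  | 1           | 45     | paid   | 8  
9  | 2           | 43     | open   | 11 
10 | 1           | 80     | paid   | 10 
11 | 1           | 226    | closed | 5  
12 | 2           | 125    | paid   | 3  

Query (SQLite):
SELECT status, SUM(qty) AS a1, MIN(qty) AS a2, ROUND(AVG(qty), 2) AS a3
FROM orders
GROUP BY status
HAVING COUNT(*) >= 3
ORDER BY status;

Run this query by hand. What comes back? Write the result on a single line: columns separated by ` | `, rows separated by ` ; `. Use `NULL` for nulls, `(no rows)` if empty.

Group orders by status.
Per group compute: SUM(qty), MIN(qty), ROUND(AVG(qty), 2).
HAVING: drop groups with fewer than 3 rows.
  closed: ids {3, 11} → SUM(qty)=12, MIN(qty)=5, ROUND(AVG(qty), 2)=6
  open: ids {2, 6, 9} → SUM(qty)=27, MIN(qty)=6, ROUND(AVG(qty), 2)=9
  paid: ids {1, 4, 5, 7, 8, 10, 12} → SUM(qty)=62, MIN(qty)=3, ROUND(AVG(qty), 2)=8.86

open | 27 | 6 | 9 ; paid | 62 | 3 | 8.86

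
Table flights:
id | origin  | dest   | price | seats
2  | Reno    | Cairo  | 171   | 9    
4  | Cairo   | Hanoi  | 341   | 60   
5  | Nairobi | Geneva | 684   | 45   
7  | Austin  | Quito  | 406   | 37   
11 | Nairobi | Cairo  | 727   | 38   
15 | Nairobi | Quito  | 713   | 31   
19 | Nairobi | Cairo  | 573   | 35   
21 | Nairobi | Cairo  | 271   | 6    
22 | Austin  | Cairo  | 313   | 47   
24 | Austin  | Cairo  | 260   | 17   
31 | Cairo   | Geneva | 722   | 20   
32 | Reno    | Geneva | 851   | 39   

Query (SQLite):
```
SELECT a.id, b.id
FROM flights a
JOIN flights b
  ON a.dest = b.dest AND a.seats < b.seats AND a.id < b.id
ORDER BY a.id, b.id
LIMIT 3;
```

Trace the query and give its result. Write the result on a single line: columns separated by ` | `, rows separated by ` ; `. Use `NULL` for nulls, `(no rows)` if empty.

2 | 11 ; 2 | 19 ; 2 | 22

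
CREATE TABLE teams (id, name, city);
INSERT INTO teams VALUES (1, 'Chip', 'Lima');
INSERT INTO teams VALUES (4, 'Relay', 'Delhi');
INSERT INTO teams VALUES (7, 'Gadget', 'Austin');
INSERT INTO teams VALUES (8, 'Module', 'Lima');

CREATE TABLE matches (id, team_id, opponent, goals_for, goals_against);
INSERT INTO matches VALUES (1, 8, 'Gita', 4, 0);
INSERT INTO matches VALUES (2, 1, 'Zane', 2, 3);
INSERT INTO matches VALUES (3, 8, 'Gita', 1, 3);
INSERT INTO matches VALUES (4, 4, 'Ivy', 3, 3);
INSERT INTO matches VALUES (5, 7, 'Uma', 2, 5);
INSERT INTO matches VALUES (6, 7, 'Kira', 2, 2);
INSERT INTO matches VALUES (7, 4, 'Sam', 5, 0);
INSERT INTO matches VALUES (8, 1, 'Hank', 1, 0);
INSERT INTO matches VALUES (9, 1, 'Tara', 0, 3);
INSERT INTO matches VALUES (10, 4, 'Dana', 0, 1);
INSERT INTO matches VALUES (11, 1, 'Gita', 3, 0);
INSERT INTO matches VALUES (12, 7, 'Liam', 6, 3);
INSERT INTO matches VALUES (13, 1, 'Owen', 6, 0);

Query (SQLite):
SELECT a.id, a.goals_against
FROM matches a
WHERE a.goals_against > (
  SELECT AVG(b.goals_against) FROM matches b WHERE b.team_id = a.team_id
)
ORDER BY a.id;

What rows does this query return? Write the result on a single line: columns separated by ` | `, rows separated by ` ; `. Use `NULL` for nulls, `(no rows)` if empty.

2 | 3 ; 3 | 3 ; 4 | 3 ; 5 | 5 ; 9 | 3

For each matches row a, compute AVG(goals_against) over rows sharing a.team_id.
Keep row a if a.goals_against > that per-group AVG.
  team_id=1: AVG(goals_against) = 1.2
  team_id=4: AVG(goals_against) = 1.333333
  team_id=7: AVG(goals_against) = 3.333333
  team_id=8: AVG(goals_against) = 1.5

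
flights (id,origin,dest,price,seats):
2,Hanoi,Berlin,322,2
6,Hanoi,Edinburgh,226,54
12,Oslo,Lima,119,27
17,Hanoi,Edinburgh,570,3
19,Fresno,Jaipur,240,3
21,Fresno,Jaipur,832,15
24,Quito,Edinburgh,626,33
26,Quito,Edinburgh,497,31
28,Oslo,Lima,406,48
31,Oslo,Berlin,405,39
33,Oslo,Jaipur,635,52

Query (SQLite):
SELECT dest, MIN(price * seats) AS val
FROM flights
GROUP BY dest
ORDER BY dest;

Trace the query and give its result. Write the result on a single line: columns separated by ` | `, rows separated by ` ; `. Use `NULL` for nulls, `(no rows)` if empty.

For each row compute price * seats.
Group by dest; take MIN of the expression per group.
  Berlin: ids {2, 31} → MIN(price * seats)=644
  Edinburgh: ids {6, 17, 24, 26} → MIN(price * seats)=1710
  Jaipur: ids {19, 21, 33} → MIN(price * seats)=720
  Lima: ids {12, 28} → MIN(price * seats)=3213

Berlin | 644 ; Edinburgh | 1710 ; Jaipur | 720 ; Lima | 3213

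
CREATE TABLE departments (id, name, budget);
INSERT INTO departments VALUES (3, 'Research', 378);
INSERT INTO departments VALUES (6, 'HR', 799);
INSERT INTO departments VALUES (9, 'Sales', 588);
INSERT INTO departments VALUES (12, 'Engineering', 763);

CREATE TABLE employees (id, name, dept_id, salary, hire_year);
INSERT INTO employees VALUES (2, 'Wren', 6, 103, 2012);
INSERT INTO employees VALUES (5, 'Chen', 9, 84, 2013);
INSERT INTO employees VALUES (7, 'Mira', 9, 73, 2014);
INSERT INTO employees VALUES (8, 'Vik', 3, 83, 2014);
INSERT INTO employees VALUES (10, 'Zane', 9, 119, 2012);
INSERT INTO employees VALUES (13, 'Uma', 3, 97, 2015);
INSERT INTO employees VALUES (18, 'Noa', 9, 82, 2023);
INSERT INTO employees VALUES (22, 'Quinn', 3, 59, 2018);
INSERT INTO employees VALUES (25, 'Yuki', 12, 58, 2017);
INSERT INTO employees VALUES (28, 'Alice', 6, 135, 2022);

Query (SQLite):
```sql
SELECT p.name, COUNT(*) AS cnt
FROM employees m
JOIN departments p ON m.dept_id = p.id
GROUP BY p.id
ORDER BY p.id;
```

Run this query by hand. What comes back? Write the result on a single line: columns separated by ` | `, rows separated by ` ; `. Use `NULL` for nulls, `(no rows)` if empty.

Research | 3 ; HR | 2 ; Sales | 4 ; Engineering | 1

Join each employees row to its departments via dept_id.
Group joined rows by departments.id; compute COUNT(*) per group.
  3: ids {8, 13, 22} → COUNT(*)=3
  6: ids {2, 28} → COUNT(*)=2
  9: ids {5, 7, 10, 18} → COUNT(*)=4
  12: ids {25} → COUNT(*)=1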